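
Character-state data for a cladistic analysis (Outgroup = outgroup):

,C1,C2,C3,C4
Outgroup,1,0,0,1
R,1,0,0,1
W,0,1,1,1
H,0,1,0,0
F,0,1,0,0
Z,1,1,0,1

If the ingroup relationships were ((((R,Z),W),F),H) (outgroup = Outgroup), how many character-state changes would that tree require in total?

7

Map each character onto ((((R,Z),W),F),H) (rooted by Outgroup) and count the minimum state changes it requires (Fitch parsimony):
C1: 2; C2: 2; C3: 1; C4: 2.
Total tree length = 7.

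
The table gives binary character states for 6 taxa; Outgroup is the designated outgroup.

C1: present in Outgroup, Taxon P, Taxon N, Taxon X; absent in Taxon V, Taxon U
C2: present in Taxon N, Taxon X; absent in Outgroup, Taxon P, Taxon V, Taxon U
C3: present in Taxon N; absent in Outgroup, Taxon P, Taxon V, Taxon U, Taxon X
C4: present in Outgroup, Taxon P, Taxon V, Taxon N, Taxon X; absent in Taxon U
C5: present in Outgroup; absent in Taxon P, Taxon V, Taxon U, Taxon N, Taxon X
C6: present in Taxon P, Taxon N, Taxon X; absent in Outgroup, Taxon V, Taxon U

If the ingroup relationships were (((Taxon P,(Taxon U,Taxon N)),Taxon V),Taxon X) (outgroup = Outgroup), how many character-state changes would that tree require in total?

Map each character onto (((Taxon P,(Taxon U,Taxon N)),Taxon V),Taxon X) (rooted by Outgroup) and count the minimum state changes it requires (Fitch parsimony):
C1: 2; C2: 2; C3: 1; C4: 1; C5: 1; C6: 3.
Total tree length = 10.

10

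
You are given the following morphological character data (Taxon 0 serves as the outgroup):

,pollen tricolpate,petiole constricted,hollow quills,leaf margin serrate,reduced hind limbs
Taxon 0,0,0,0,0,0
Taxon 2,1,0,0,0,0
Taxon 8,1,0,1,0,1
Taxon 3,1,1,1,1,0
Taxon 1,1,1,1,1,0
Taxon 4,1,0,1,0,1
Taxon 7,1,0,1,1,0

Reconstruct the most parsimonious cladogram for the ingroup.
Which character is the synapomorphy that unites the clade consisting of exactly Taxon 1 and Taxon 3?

petiole constricted

The outgroup has state '0' for every character, so '1' is the derived state throughout.
pollen tricolpate (derived state '1') is shared by all ingroup taxa — unites the whole ingroup.
petiole constricted (derived state '1') is shared by Taxon 1 and Taxon 3 — a synapomorphy uniting that clade.
hollow quills: derived state '1' in Taxon 1, Taxon 3, Taxon 4, Taxon 7, and Taxon 8 only — synapomorphy for {Taxon 1, Taxon 3, Taxon 4, Taxon 7, Taxon 8}.
leaf margin serrate: derived state '1' in Taxon 1, Taxon 3, and Taxon 7 only — synapomorphy for {Taxon 1, Taxon 3, Taxon 7}.
reduced hind limbs (derived state '1') is shared by Taxon 4 and Taxon 8 — a synapomorphy uniting that clade.
Most parsimonious ingroup topology: (Taxon 2,((Taxon 8,Taxon 4),((Taxon 3,Taxon 1),Taxon 7))).
The clade {Taxon 1, Taxon 3} is supported by petiole constricted: its derived state '1' occurs in exactly those taxa and in no other taxon (including the outgroup).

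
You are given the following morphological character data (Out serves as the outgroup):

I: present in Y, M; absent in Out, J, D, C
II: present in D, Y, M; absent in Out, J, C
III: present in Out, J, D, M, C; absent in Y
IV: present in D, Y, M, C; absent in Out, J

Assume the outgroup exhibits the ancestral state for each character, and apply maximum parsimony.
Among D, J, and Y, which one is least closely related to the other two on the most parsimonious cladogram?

J

Character polarity is set by the outgroup: the derived state is whichever differs from the outgroup's state, so for III the derived state is 'absent', and for the remaining characters it is 'present'.
I: derived state 'present' in M and Y only — synapomorphy for {M, Y}.
Only D, M, and Y show the derived state 'present' for II, supporting them as a clade.
III: derived state 'absent' in Y only — an autapomorphy, so it tells us nothing about relationships among taxa.
Only C, D, M, and Y show the derived state 'present' for IV, supporting them as a clade.
Most parsimonious ingroup topology: (J,((D,(Y,M)),C)).
D and Y share a more recent common ancestor with each other than either does with J, so J is the least closely related of the three.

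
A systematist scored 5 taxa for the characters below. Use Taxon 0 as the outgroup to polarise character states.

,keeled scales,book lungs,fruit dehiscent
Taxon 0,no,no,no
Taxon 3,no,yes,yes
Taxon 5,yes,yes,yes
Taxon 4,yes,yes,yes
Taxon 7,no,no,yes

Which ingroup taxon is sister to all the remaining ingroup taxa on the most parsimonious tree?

The outgroup has state 'no' for every character, so 'yes' is the derived state throughout.
keeled scales: derived state 'yes' in Taxon 4 and Taxon 5 only — synapomorphy for {Taxon 4, Taxon 5}.
book lungs (derived state 'yes') is shared by Taxon 3, Taxon 4, and Taxon 5 — a synapomorphy uniting that clade.
fruit dehiscent (derived state 'yes') is shared by all ingroup taxa — unites the whole ingroup.
Most parsimonious ingroup topology: ((Taxon 3,(Taxon 5,Taxon 4)),Taxon 7).
Taxon 7 is sister to the clade containing all other ingroup taxa, so it is the earliest-diverging (most basal) ingroup lineage.

Taxon 7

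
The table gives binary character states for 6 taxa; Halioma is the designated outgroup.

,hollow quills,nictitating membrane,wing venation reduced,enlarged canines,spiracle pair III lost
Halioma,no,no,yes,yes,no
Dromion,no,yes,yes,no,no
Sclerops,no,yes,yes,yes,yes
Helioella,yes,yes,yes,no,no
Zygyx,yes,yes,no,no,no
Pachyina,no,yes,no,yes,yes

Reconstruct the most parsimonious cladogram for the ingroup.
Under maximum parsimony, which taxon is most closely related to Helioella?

Character polarity is set by the outgroup: the derived state is whichever differs from the outgroup's state, so for wing venation reduced, enlarged canines the derived state is 'no', and for the remaining characters it is 'yes'.
hollow quills: derived state 'yes' in Helioella and Zygyx only — synapomorphy for {Helioella, Zygyx}.
nictitating membrane (derived state 'yes') is shared by all ingroup taxa — unites the whole ingroup.
wing venation reduced (state 'no') occurs in Pachyina and Zygyx but conflicts with the nesting implied by the other characters — most parsimoniously interpreted as homoplasy.
enlarged canines (derived state 'no') is shared by Dromion, Helioella, and Zygyx — a synapomorphy uniting that clade.
spiracle pair III lost (derived state 'yes') is shared by Pachyina and Sclerops — a synapomorphy uniting that clade.
Most parsimonious ingroup topology: ((Dromion,(Helioella,Zygyx)),(Sclerops,Pachyina)).
Helioella and Zygyx form a cherry on this tree, so they are sister taxa.

Zygyx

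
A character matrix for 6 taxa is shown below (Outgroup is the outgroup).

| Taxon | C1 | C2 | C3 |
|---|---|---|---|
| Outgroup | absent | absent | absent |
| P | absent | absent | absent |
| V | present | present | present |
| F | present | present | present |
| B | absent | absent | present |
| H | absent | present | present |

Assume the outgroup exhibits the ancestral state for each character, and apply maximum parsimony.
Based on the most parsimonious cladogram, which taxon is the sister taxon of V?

F

The outgroup has state 'absent' for every character, so 'present' is the derived state throughout.
Only F and V show the derived state 'present' for C1, supporting them as a clade.
C2 (derived state 'present') is shared by F, H, and V — a synapomorphy uniting that clade.
C3 (derived state 'present') is shared by B, F, H, and V — a synapomorphy uniting that clade.
Most parsimonious ingroup topology: (P,(((V,F),H),B)).
V and F form a cherry on this tree, so they are sister taxa.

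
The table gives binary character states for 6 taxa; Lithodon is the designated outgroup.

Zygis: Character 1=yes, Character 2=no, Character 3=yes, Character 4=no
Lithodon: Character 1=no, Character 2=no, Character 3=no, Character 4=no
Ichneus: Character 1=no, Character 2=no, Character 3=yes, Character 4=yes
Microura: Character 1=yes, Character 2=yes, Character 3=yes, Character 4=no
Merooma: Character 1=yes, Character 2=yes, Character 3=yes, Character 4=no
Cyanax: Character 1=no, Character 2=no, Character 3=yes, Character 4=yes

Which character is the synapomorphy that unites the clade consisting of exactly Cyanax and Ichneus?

The outgroup has state 'no' for every character, so 'yes' is the derived state throughout.
Character 1 (derived state 'yes') is shared by Merooma, Microura, and Zygis — a synapomorphy uniting that clade.
Only Merooma and Microura show the derived state 'yes' for Character 2, supporting them as a clade.
All ingroup taxa share the derived state 'yes' for Character 3; it defines the ingroup but does not resolve relationships within it.
Character 4: derived state 'yes' in Cyanax and Ichneus only — synapomorphy for {Cyanax, Ichneus}.
Most parsimonious ingroup topology: ((Ichneus,Cyanax),((Merooma,Microura),Zygis)).
The clade {Cyanax, Ichneus} is supported by Character 4: its derived state 'yes' occurs in exactly those taxa and in no other taxon (including the outgroup).

Character 4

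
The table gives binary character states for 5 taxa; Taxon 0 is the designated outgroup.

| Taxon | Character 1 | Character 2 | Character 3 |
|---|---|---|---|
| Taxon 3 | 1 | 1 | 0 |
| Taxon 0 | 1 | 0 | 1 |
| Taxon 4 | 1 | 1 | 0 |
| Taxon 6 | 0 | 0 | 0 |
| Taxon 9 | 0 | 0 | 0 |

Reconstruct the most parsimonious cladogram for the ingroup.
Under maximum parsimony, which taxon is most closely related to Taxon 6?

Character polarity is set by the outgroup: the derived state is whichever differs from the outgroup's state, so for Character 1, Character 3 the derived state is '0', and for the remaining characters it is '1'.
Character 1: derived state '0' in Taxon 6 and Taxon 9 only — synapomorphy for {Taxon 6, Taxon 9}.
Character 2 (derived state '1') is shared by Taxon 3 and Taxon 4 — a synapomorphy uniting that clade.
Character 3 (derived state '0') is shared by all ingroup taxa — unites the whole ingroup.
Most parsimonious ingroup topology: ((Taxon 4,Taxon 3),(Taxon 6,Taxon 9)).
Taxon 6 and Taxon 9 form a cherry on this tree, so they are sister taxa.

Taxon 9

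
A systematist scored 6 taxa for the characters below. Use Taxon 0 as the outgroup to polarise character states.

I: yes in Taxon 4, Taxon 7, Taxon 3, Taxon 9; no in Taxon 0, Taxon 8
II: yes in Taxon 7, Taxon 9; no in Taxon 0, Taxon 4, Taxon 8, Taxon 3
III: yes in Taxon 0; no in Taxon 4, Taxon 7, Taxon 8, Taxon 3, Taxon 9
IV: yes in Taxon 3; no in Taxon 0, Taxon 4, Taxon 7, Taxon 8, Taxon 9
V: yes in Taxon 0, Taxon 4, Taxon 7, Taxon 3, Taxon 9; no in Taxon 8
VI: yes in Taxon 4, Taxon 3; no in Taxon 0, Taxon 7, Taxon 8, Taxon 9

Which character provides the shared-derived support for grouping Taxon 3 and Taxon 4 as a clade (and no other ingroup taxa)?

VI

Character polarity is set by the outgroup: the derived state is whichever differs from the outgroup's state, so for III, V the derived state is 'no', and for the remaining characters it is 'yes'.
Only Taxon 3, Taxon 4, Taxon 7, and Taxon 9 show the derived state 'yes' for I, supporting them as a clade.
Only Taxon 7 and Taxon 9 show the derived state 'yes' for II, supporting them as a clade.
III (derived state 'no') is shared by all ingroup taxa — unites the whole ingroup.
IV (derived state 'yes') is unique to Taxon 3 (autapomorphy; uninformative for grouping).
V (derived state 'no') is unique to Taxon 8 (autapomorphy; uninformative for grouping).
VI (derived state 'yes') is shared by Taxon 3 and Taxon 4 — a synapomorphy uniting that clade.
Most parsimonious ingroup topology: (((Taxon 4,Taxon 3),(Taxon 7,Taxon 9)),Taxon 8).
The clade {Taxon 3, Taxon 4} is supported by VI: its derived state 'yes' occurs in exactly those taxa and in no other taxon (including the outgroup).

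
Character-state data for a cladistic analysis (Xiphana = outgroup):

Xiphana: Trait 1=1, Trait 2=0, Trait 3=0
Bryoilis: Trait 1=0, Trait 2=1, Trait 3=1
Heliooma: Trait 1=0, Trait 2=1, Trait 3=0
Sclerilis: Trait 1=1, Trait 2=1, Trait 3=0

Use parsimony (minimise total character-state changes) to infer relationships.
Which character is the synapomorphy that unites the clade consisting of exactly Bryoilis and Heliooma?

Trait 1

Character polarity is set by the outgroup: the derived state is whichever differs from the outgroup's state, so for Trait 1 the derived state is '0', and for the remaining characters it is '1'.
Only Bryoilis and Heliooma show the derived state '0' for Trait 1, supporting them as a clade.
Trait 2 (derived state '1') is shared by all ingroup taxa — unites the whole ingroup.
Trait 3 (derived state '1') is unique to Bryoilis (autapomorphy; uninformative for grouping).
Most parsimonious ingroup topology: ((Bryoilis,Heliooma),Sclerilis).
The clade {Bryoilis, Heliooma} is supported by Trait 1: its derived state '0' occurs in exactly those taxa and in no other taxon (including the outgroup).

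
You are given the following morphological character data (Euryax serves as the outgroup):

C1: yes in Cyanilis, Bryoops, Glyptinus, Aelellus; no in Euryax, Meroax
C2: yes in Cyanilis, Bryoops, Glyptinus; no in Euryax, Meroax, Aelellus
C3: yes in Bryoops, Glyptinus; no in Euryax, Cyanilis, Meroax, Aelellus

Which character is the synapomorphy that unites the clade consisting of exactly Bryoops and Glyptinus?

The outgroup has state 'no' for every character, so 'yes' is the derived state throughout.
C1 (derived state 'yes') is shared by Aelellus, Bryoops, Cyanilis, and Glyptinus — a synapomorphy uniting that clade.
C2 (derived state 'yes') is shared by Bryoops, Cyanilis, and Glyptinus — a synapomorphy uniting that clade.
Only Bryoops and Glyptinus show the derived state 'yes' for C3, supporting them as a clade.
Most parsimonious ingroup topology: (((Cyanilis,(Bryoops,Glyptinus)),Aelellus),Meroax).
The clade {Bryoops, Glyptinus} is supported by C3: its derived state 'yes' occurs in exactly those taxa and in no other taxon (including the outgroup).

C3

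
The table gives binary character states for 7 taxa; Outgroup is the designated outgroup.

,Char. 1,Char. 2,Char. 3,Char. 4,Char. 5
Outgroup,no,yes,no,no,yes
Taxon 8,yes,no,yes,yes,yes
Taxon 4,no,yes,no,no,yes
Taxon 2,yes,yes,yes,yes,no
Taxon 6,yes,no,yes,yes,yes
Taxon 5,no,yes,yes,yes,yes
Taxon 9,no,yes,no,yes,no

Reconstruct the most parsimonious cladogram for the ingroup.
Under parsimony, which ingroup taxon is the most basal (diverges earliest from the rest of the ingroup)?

Taxon 4

Character polarity is set by the outgroup: the derived state is whichever differs from the outgroup's state, so for Char. 2, Char. 5 the derived state is 'no', and for the remaining characters it is 'yes'.
Only Taxon 2, Taxon 6, and Taxon 8 show the derived state 'yes' for Char. 1, supporting them as a clade.
Only Taxon 6 and Taxon 8 show the derived state 'no' for Char. 2, supporting them as a clade.
Char. 3: derived state 'yes' in Taxon 2, Taxon 5, Taxon 6, and Taxon 8 only — synapomorphy for {Taxon 2, Taxon 5, Taxon 6, Taxon 8}.
Char. 4: derived state 'yes' in Taxon 2, Taxon 5, Taxon 6, Taxon 8, and Taxon 9 only — synapomorphy for {Taxon 2, Taxon 5, Taxon 6, Taxon 8, Taxon 9}.
Char. 5 groups Taxon 2 and Taxon 9, which is incompatible with the clades supported by the remaining characters; treating it as convergent (homoplasy) costs fewer steps than any alternative tree.
Most parsimonious ingroup topology: (((((Taxon 8,Taxon 6),Taxon 2),Taxon 5),Taxon 9),Taxon 4).
Taxon 4 is sister to the clade containing all other ingroup taxa, so it is the earliest-diverging (most basal) ingroup lineage.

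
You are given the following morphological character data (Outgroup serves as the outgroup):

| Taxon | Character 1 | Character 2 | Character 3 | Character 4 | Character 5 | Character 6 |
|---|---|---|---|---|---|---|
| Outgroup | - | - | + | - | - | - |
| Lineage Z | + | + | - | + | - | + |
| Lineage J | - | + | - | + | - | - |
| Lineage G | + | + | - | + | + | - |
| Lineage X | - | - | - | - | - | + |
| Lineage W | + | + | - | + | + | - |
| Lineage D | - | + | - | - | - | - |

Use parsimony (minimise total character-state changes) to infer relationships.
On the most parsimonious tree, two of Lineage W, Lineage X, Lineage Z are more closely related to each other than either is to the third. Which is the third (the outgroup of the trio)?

Lineage X

Character polarity is set by the outgroup: the derived state is whichever differs from the outgroup's state, so for Character 3 the derived state is '-', and for the remaining characters it is '+'.
Character 1 (derived state '+') is shared by Lineage G, Lineage W, and Lineage Z — a synapomorphy uniting that clade.
Character 2 (derived state '+') is shared by Lineage D, Lineage G, Lineage J, Lineage W, and Lineage Z — a synapomorphy uniting that clade.
All ingroup taxa share the derived state '-' for Character 3; it defines the ingroup but does not resolve relationships within it.
Character 4: derived state '+' in Lineage G, Lineage J, Lineage W, and Lineage Z only — synapomorphy for {Lineage G, Lineage J, Lineage W, Lineage Z}.
Only Lineage G and Lineage W show the derived state '+' for Character 5, supporting them as a clade.
Character 6 (state '+') occurs in Lineage X and Lineage Z but conflicts with the nesting implied by the other characters — most parsimoniously interpreted as homoplasy.
Most parsimonious ingroup topology: ((((Lineage Z,(Lineage G,Lineage W)),Lineage J),Lineage D),Lineage X).
Lineage Z and Lineage W share a more recent common ancestor with each other than either does with Lineage X, so Lineage X is the least closely related of the three.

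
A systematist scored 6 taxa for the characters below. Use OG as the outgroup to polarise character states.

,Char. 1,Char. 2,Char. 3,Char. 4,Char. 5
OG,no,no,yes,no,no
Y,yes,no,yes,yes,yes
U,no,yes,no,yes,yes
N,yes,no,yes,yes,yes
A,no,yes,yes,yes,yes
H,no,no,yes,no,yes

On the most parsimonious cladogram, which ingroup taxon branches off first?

H

Character polarity is set by the outgroup: the derived state is whichever differs from the outgroup's state, so for Char. 3 the derived state is 'no', and for the remaining characters it is 'yes'.
Only N and Y show the derived state 'yes' for Char. 1, supporting them as a clade.
Char. 2: derived state 'yes' in A and U only — synapomorphy for {A, U}.
Char. 3: derived state 'no' in U only — an autapomorphy, so it tells us nothing about relationships among taxa.
Only A, N, U, and Y show the derived state 'yes' for Char. 4, supporting them as a clade.
All ingroup taxa share the derived state 'yes' for Char. 5; it defines the ingroup but does not resolve relationships within it.
Most parsimonious ingroup topology: (((Y,N),(U,A)),H).
H is sister to the clade containing all other ingroup taxa, so it is the earliest-diverging (most basal) ingroup lineage.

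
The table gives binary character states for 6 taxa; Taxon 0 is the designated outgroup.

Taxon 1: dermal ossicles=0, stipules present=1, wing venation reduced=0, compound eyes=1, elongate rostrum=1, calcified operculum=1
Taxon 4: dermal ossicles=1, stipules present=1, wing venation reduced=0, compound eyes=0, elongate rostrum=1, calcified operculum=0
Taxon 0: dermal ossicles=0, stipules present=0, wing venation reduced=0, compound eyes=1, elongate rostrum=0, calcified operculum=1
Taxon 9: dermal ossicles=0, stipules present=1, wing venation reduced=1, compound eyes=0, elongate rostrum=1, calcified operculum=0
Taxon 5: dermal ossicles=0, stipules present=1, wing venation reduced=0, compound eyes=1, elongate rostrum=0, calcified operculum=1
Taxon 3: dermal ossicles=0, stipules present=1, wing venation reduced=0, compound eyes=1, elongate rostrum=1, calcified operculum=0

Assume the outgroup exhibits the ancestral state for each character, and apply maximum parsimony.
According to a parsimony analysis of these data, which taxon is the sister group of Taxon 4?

Character polarity is set by the outgroup: the derived state is whichever differs from the outgroup's state, so for compound eyes, calcified operculum the derived state is '0', and for the remaining characters it is '1'.
dermal ossicles: derived state '1' in Taxon 4 only — an autapomorphy, so it tells us nothing about relationships among taxa.
stipules present (derived state '1') is shared by all ingroup taxa — unites the whole ingroup.
wing venation reduced: derived state '1' in Taxon 9 only — an autapomorphy, so it tells us nothing about relationships among taxa.
compound eyes (derived state '0') is shared by Taxon 4 and Taxon 9 — a synapomorphy uniting that clade.
elongate rostrum (derived state '1') is shared by Taxon 1, Taxon 3, Taxon 4, and Taxon 9 — a synapomorphy uniting that clade.
calcified operculum: derived state '0' in Taxon 3, Taxon 4, and Taxon 9 only — synapomorphy for {Taxon 3, Taxon 4, Taxon 9}.
Most parsimonious ingroup topology: (Taxon 5,(((Taxon 9,Taxon 4),Taxon 3),Taxon 1)).
Taxon 4 and Taxon 9 form a cherry on this tree, so they are sister taxa.

Taxon 9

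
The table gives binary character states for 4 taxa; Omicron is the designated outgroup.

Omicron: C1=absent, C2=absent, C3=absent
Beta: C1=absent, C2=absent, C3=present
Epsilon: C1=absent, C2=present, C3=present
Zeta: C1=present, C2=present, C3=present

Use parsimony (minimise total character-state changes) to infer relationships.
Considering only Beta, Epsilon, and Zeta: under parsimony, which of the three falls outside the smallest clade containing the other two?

Beta

The outgroup has state 'absent' for every character, so 'present' is the derived state throughout.
C1: derived state 'present' in Zeta only — an autapomorphy, so it tells us nothing about relationships among taxa.
C2 (derived state 'present') is shared by Epsilon and Zeta — a synapomorphy uniting that clade.
All ingroup taxa share the derived state 'present' for C3; it defines the ingroup but does not resolve relationships within it.
Most parsimonious ingroup topology: (Beta,(Epsilon,Zeta)).
Zeta and Epsilon share a more recent common ancestor with each other than either does with Beta, so Beta is the least closely related of the three.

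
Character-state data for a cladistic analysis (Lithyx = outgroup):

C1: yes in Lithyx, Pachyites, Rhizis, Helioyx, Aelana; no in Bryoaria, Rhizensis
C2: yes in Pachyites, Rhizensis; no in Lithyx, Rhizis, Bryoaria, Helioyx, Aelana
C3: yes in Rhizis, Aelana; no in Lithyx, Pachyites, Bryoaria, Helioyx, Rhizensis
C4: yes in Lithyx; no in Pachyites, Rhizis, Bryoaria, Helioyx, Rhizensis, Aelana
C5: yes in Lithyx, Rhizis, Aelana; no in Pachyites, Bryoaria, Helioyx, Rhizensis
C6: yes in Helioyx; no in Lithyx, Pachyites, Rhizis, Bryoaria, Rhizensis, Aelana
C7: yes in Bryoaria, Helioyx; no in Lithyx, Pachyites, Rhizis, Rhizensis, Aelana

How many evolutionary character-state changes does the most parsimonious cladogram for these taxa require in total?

8

Character polarity is set by the outgroup: the derived state is whichever differs from the outgroup's state, so for C1, C4, C5 the derived state is 'no', and for the remaining characters it is 'yes'.
C1 (state 'no') occurs in Bryoaria and Rhizensis but conflicts with the nesting implied by the other characters — most parsimoniously interpreted as homoplasy.
C2: derived state 'yes' in Pachyites and Rhizensis only — synapomorphy for {Pachyites, Rhizensis}.
Only Aelana and Rhizis show the derived state 'yes' for C3, supporting them as a clade.
All ingroup taxa share the derived state 'no' for C4; it defines the ingroup but does not resolve relationships within it.
C5 (derived state 'no') is shared by Bryoaria, Helioyx, Pachyites, and Rhizensis — a synapomorphy uniting that clade.
C6: derived state 'yes' in Helioyx only — an autapomorphy, so it tells us nothing about relationships among taxa.
C7: derived state 'yes' in Bryoaria and Helioyx only — synapomorphy for {Bryoaria, Helioyx}.
Most parsimonious ingroup topology: (((Pachyites,Rhizensis),(Bryoaria,Helioyx)),(Rhizis,Aelana)).
Changes per character on this tree: C1: 2; C2: 1; C3: 1; C4: 1; C5: 1; C6: 1; C7: 1.
Total = 8.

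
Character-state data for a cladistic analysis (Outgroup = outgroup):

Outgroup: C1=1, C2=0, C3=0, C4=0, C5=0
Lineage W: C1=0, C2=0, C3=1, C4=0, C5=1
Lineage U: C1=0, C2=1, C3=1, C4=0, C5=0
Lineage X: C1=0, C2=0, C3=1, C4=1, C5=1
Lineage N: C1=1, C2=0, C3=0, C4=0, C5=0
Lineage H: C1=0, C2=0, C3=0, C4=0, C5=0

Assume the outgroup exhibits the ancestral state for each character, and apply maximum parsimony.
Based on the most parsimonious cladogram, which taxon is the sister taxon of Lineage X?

Character polarity is set by the outgroup: the derived state is whichever differs from the outgroup's state, so for C1 the derived state is '0', and for the remaining characters it is '1'.
C1 (derived state '0') is shared by Lineage H, Lineage U, Lineage W, and Lineage X — a synapomorphy uniting that clade.
C2 (derived state '1') is unique to Lineage U (autapomorphy; uninformative for grouping).
Only Lineage U, Lineage W, and Lineage X show the derived state '1' for C3, supporting them as a clade.
C4 (derived state '1') is unique to Lineage X (autapomorphy; uninformative for grouping).
C5 (derived state '1') is shared by Lineage W and Lineage X — a synapomorphy uniting that clade.
Most parsimonious ingroup topology: ((((Lineage W,Lineage X),Lineage U),Lineage H),Lineage N).
Lineage X and Lineage W form a cherry on this tree, so they are sister taxa.

Lineage W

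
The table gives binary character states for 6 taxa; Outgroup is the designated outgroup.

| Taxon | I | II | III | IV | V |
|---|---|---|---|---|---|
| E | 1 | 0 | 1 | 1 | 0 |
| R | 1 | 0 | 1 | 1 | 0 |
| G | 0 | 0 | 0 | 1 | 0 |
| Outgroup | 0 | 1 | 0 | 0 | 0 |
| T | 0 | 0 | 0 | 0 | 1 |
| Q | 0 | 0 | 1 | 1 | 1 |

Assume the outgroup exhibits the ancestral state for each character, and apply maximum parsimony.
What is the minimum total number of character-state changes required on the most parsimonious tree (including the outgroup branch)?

Character polarity is set by the outgroup: the derived state is whichever differs from the outgroup's state, so for II the derived state is '0', and for the remaining characters it is '1'.
I (derived state '1') is shared by E and R — a synapomorphy uniting that clade.
II (derived state '0') is shared by all ingroup taxa — unites the whole ingroup.
Only E, Q, and R show the derived state '1' for III, supporting them as a clade.
IV: derived state '1' in E, G, Q, and R only — synapomorphy for {E, G, Q, R}.
V groups Q and T, which is incompatible with the clades supported by the remaining characters; treating it as convergent (homoplasy) costs fewer steps than any alternative tree.
Most parsimonious ingroup topology: (T,((Q,(E,R)),G)).
Changes per character on this tree: I: 1; II: 1; III: 1; IV: 1; V: 2.
Total = 6.

6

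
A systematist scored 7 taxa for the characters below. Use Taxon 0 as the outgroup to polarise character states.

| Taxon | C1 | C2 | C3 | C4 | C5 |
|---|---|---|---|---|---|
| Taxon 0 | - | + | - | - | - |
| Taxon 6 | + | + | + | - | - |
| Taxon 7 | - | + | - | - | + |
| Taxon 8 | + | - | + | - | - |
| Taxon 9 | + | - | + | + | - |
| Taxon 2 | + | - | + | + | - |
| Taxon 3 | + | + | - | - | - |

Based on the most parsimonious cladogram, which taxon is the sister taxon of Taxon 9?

Taxon 2

Character polarity is set by the outgroup: the derived state is whichever differs from the outgroup's state, so for C2 the derived state is '-', and for the remaining characters it is '+'.
Only Taxon 2, Taxon 3, Taxon 6, Taxon 8, and Taxon 9 show the derived state '+' for C1, supporting them as a clade.
C2: derived state '-' in Taxon 2, Taxon 8, and Taxon 9 only — synapomorphy for {Taxon 2, Taxon 8, Taxon 9}.
Only Taxon 2, Taxon 6, Taxon 8, and Taxon 9 show the derived state '+' for C3, supporting them as a clade.
Only Taxon 2 and Taxon 9 show the derived state '+' for C4, supporting them as a clade.
C5 (derived state '+') is unique to Taxon 7 (autapomorphy; uninformative for grouping).
Most parsimonious ingroup topology: (((Taxon 6,(Taxon 8,(Taxon 9,Taxon 2))),Taxon 3),Taxon 7).
Taxon 9 and Taxon 2 form a cherry on this tree, so they are sister taxa.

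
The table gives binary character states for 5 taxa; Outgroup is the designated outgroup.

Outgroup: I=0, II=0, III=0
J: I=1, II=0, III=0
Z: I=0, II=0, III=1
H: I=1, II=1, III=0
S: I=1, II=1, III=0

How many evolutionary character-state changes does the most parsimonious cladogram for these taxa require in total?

3

The outgroup has state '0' for every character, so '1' is the derived state throughout.
I (derived state '1') is shared by H, J, and S — a synapomorphy uniting that clade.
II: derived state '1' in H and S only — synapomorphy for {H, S}.
III: derived state '1' in Z only — an autapomorphy, so it tells us nothing about relationships among taxa.
Most parsimonious ingroup topology: ((J,(H,S)),Z).
Changes per character on this tree: I: 1; II: 1; III: 1.
Total = 3.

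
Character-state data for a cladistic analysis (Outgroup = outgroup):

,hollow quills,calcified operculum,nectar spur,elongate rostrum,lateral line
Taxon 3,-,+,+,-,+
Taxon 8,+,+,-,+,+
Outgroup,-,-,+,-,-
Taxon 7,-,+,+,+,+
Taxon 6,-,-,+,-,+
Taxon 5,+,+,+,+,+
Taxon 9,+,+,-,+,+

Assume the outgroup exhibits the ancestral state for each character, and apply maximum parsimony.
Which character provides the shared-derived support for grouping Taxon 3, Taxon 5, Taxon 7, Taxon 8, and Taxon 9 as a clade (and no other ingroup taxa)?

Character polarity is set by the outgroup: the derived state is whichever differs from the outgroup's state, so for nectar spur the derived state is '-', and for the remaining characters it is '+'.
Only Taxon 5, Taxon 8, and Taxon 9 show the derived state '+' for hollow quills, supporting them as a clade.
Only Taxon 3, Taxon 5, Taxon 7, Taxon 8, and Taxon 9 show the derived state '+' for calcified operculum, supporting them as a clade.
nectar spur: derived state '-' in Taxon 8 and Taxon 9 only — synapomorphy for {Taxon 8, Taxon 9}.
elongate rostrum (derived state '+') is shared by Taxon 5, Taxon 7, Taxon 8, and Taxon 9 — a synapomorphy uniting that clade.
All ingroup taxa share the derived state '+' for lateral line; it defines the ingroup but does not resolve relationships within it.
Most parsimonious ingroup topology: ((Taxon 3,(((Taxon 8,Taxon 9),Taxon 5),Taxon 7)),Taxon 6).
The clade {Taxon 3, Taxon 5, Taxon 7, Taxon 8, Taxon 9} is supported by calcified operculum: its derived state '+' occurs in exactly those taxa and in no other taxon (including the outgroup).

calcified operculum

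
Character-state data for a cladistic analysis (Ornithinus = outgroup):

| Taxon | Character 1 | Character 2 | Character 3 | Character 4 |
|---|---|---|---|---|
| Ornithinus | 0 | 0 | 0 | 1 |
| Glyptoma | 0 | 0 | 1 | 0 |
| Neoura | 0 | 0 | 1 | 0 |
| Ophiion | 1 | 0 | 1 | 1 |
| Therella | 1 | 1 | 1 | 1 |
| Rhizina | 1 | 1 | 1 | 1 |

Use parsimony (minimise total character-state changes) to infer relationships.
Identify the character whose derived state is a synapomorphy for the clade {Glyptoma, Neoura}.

Character 4

Character polarity is set by the outgroup: the derived state is whichever differs from the outgroup's state, so for Character 4 the derived state is '0', and for the remaining characters it is '1'.
Character 1 (derived state '1') is shared by Ophiion, Rhizina, and Therella — a synapomorphy uniting that clade.
Only Rhizina and Therella show the derived state '1' for Character 2, supporting them as a clade.
All ingroup taxa share the derived state '1' for Character 3; it defines the ingroup but does not resolve relationships within it.
Character 4 (derived state '0') is shared by Glyptoma and Neoura — a synapomorphy uniting that clade.
Most parsimonious ingroup topology: ((Glyptoma,Neoura),(Ophiion,(Therella,Rhizina))).
The clade {Glyptoma, Neoura} is supported by Character 4: its derived state '0' occurs in exactly those taxa and in no other taxon (including the outgroup).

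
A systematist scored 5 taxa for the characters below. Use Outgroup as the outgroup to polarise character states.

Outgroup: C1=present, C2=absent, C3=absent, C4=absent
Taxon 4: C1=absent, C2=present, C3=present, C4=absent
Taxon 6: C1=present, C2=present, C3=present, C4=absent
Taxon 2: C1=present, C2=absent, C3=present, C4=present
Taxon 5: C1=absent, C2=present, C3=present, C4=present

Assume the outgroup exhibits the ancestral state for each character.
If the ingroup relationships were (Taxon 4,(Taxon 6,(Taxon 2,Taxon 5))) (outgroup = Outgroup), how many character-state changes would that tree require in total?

6

Map each character onto (Taxon 4,(Taxon 6,(Taxon 2,Taxon 5))) (rooted by Outgroup) and count the minimum state changes it requires (Fitch parsimony):
C1: 2; C2: 2; C3: 1; C4: 1.
Total tree length = 6.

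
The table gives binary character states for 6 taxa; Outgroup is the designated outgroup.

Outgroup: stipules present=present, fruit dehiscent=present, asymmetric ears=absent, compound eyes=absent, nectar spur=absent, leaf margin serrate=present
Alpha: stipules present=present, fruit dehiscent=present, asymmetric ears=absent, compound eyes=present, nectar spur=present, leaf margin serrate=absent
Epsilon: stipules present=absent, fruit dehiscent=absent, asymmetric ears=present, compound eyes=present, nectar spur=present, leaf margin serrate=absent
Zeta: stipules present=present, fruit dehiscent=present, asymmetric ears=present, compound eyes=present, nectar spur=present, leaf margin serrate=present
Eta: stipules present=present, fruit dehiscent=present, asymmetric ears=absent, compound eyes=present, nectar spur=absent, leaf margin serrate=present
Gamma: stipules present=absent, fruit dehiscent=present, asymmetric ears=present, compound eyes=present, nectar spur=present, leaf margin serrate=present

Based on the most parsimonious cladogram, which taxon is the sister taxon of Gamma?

Character polarity is set by the outgroup: the derived state is whichever differs from the outgroup's state, so for stipules present, fruit dehiscent, leaf margin serrate the derived state is 'absent', and for the remaining characters it is 'present'.
stipules present: derived state 'absent' in Epsilon and Gamma only — synapomorphy for {Epsilon, Gamma}.
fruit dehiscent: derived state 'absent' in Epsilon only — an autapomorphy, so it tells us nothing about relationships among taxa.
asymmetric ears (derived state 'present') is shared by Epsilon, Gamma, and Zeta — a synapomorphy uniting that clade.
All ingroup taxa share the derived state 'present' for compound eyes; it defines the ingroup but does not resolve relationships within it.
nectar spur: derived state 'present' in Alpha, Epsilon, Gamma, and Zeta only — synapomorphy for {Alpha, Epsilon, Gamma, Zeta}.
leaf margin serrate groups Alpha and Epsilon, which is incompatible with the clades supported by the remaining characters; treating it as convergent (homoplasy) costs fewer steps than any alternative tree.
Most parsimonious ingroup topology: ((Alpha,((Epsilon,Gamma),Zeta)),Eta).
Gamma and Epsilon form a cherry on this tree, so they are sister taxa.

Epsilon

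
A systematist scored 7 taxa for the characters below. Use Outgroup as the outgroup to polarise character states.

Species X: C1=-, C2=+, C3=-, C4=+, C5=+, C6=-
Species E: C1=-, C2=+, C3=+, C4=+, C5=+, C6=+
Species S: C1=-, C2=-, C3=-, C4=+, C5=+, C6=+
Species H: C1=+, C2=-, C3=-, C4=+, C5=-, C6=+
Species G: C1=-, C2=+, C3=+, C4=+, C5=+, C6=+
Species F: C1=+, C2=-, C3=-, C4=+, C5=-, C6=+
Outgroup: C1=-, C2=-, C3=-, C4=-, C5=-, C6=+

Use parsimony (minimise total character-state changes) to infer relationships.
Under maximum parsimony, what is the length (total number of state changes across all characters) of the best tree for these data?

Character polarity is set by the outgroup: the derived state is whichever differs from the outgroup's state, so for C6 the derived state is '-', and for the remaining characters it is '+'.
C1: derived state '+' in Species F and Species H only — synapomorphy for {Species F, Species H}.
C2: derived state '+' in Species E, Species G, and Species X only — synapomorphy for {Species E, Species G, Species X}.
Only Species E and Species G show the derived state '+' for C3, supporting them as a clade.
C4 (derived state '+') is shared by all ingroup taxa — unites the whole ingroup.
Only Species E, Species G, Species S, and Species X show the derived state '+' for C5, supporting them as a clade.
C6 (derived state '-') is unique to Species X (autapomorphy; uninformative for grouping).
Most parsimonious ingroup topology: (((Species X,(Species G,Species E)),Species S),(Species F,Species H)).
Changes per character on this tree: C1: 1; C2: 1; C3: 1; C4: 1; C5: 1; C6: 1.
Total = 6.

6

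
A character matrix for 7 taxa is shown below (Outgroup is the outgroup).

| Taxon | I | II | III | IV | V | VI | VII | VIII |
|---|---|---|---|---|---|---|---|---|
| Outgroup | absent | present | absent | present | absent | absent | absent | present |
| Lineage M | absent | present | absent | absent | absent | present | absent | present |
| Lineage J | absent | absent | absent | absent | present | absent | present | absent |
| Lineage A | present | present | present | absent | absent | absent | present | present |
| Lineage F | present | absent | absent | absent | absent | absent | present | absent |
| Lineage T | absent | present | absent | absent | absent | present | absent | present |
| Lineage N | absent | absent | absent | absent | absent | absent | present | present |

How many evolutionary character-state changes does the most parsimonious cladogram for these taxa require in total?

Character polarity is set by the outgroup: the derived state is whichever differs from the outgroup's state, so for II, IV, VIII the derived state is 'absent', and for the remaining characters it is 'present'.
I (state 'present') occurs in Lineage A and Lineage F but conflicts with the nesting implied by the other characters — most parsimoniously interpreted as homoplasy.
II: derived state 'absent' in Lineage F, Lineage J, and Lineage N only — synapomorphy for {Lineage F, Lineage J, Lineage N}.
III (derived state 'present') is unique to Lineage A (autapomorphy; uninformative for grouping).
All ingroup taxa share the derived state 'absent' for IV; it defines the ingroup but does not resolve relationships within it.
V: derived state 'present' in Lineage J only — an autapomorphy, so it tells us nothing about relationships among taxa.
Only Lineage M and Lineage T show the derived state 'present' for VI, supporting them as a clade.
VII (derived state 'present') is shared by Lineage A, Lineage F, Lineage J, and Lineage N — a synapomorphy uniting that clade.
VIII: derived state 'absent' in Lineage F and Lineage J only — synapomorphy for {Lineage F, Lineage J}.
Most parsimonious ingroup topology: ((Lineage M,Lineage T),(((Lineage J,Lineage F),Lineage N),Lineage A)).
Changes per character on this tree: I: 2; II: 1; III: 1; IV: 1; V: 1; VI: 1; VII: 1; VIII: 1.
Total = 9.

9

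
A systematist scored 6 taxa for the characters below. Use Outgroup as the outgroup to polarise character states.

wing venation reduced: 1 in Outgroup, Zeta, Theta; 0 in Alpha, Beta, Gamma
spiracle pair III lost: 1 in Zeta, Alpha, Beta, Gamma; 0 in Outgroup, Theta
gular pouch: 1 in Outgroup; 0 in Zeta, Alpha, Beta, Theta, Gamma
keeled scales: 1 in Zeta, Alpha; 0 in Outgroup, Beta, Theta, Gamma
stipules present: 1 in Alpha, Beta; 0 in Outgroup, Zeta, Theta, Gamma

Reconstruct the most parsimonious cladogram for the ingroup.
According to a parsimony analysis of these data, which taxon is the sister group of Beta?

Alpha

Character polarity is set by the outgroup: the derived state is whichever differs from the outgroup's state, so for wing venation reduced, gular pouch the derived state is '0', and for the remaining characters it is '1'.
Only Alpha, Beta, and Gamma show the derived state '0' for wing venation reduced, supporting them as a clade.
Only Alpha, Beta, Gamma, and Zeta show the derived state '1' for spiracle pair III lost, supporting them as a clade.
All ingroup taxa share the derived state '0' for gular pouch; it defines the ingroup but does not resolve relationships within it.
keeled scales groups Alpha and Zeta, which is incompatible with the clades supported by the remaining characters; treating it as convergent (homoplasy) costs fewer steps than any alternative tree.
stipules present (derived state '1') is shared by Alpha and Beta — a synapomorphy uniting that clade.
Most parsimonious ingroup topology: ((Zeta,((Alpha,Beta),Gamma)),Theta).
Beta and Alpha form a cherry on this tree, so they are sister taxa.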